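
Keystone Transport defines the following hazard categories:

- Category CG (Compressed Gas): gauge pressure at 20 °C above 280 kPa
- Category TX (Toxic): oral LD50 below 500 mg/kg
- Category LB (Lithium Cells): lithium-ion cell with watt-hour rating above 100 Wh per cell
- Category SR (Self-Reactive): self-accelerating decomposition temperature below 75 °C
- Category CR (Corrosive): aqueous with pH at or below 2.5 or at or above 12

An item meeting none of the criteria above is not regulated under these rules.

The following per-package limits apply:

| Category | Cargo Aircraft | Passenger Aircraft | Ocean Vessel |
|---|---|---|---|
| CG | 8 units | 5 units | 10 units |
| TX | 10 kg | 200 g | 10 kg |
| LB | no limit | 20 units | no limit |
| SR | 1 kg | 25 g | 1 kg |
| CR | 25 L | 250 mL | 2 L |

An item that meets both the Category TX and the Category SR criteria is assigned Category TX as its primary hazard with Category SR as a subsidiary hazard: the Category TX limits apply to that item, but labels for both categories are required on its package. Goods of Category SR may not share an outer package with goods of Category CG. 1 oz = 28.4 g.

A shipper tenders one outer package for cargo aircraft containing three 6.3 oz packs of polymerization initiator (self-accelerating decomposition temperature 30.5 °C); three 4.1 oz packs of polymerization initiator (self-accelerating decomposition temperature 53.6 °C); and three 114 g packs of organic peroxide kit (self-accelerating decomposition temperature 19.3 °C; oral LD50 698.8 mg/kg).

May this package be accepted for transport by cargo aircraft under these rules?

With self-accelerating decomposition temperature 30.5 °C (< 75 °C), the polymerization initiator falls in Category SR.
With self-accelerating decomposition temperature 53.6 °C (< 75 °C), the polymerization initiator falls in Category SR.
Self-accelerating decomposition temperature 19.3 °C meets the Category SR criterion (Self-Reactive), so the organic peroxide kit is Category SR.
Total Category SR: (three 6.3 oz packs = 536.76 g) + (three 4.1 oz packs = 349.32 g) + (three 114 g packs = 342 g) = 1228.08 g.
1228.08 g > 1 kg (cargo aircraft limit, Category SR) — over the limit.

No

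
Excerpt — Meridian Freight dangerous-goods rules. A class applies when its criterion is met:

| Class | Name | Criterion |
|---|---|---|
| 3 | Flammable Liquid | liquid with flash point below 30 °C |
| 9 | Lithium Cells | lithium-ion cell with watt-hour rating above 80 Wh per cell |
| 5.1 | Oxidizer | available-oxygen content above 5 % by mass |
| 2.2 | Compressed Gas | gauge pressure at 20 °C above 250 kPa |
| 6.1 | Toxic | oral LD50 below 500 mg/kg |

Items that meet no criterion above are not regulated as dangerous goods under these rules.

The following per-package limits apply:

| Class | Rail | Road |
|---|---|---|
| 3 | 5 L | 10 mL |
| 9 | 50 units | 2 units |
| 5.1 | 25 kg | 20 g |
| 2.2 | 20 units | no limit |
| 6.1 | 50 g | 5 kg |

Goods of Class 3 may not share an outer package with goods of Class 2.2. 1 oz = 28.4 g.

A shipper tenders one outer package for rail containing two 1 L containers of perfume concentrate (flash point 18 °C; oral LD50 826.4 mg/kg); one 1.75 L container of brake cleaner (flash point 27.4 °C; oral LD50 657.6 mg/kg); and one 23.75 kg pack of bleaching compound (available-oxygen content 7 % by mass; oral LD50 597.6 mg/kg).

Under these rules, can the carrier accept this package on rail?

Yes

With flash point 18 °C (< 30 °C), the perfume concentrate falls in Class 3.
Flash point 27.4 °C meets the Class 3 criterion (Flammable Liquid), so the brake cleaner is Class 3.
The bleaching compound has available-oxygen content 7 % by mass, which is > 5 % by mass, so it is Class 5.1 (Oxidizer).
Class 3 net quantity: (two 1 L containers = 2 L) + 1.75 L = 3.75 L.
3.75 L is within the rail limit of 5 L for Class 3.
Class 5.1 quantity: 23.75 kg.
That is within the Class 5.1 rail limit of 25 kg.
The segregation rule (Class 3 with Class 2.2) does not apply to Class 3 with Class 5.1.
Every hazard class is within its rail limit and no segregation rule is violated.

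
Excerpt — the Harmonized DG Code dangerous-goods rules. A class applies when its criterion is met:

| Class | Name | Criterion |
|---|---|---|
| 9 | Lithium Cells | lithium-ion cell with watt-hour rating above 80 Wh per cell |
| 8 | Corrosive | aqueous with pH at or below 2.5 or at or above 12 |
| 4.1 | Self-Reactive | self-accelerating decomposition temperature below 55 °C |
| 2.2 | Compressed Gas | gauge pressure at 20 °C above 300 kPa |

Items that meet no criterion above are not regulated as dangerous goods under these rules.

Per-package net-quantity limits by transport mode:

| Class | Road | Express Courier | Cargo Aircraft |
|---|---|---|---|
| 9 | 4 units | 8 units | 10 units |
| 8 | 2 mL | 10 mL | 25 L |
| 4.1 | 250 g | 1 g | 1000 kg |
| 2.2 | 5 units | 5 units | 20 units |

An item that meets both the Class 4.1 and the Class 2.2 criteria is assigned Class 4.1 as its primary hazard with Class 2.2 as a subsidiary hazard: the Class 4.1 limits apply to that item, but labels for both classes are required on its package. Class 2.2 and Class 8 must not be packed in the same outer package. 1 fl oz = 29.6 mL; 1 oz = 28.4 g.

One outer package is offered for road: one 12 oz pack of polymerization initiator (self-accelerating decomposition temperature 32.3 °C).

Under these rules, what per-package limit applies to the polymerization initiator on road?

Self-accelerating decomposition temperature 32.3 °C meets the Class 4.1 criterion (Self-Reactive), so the polymerization initiator is Class 4.1.
The road limit for Class 4.1 is 250 g.

250 g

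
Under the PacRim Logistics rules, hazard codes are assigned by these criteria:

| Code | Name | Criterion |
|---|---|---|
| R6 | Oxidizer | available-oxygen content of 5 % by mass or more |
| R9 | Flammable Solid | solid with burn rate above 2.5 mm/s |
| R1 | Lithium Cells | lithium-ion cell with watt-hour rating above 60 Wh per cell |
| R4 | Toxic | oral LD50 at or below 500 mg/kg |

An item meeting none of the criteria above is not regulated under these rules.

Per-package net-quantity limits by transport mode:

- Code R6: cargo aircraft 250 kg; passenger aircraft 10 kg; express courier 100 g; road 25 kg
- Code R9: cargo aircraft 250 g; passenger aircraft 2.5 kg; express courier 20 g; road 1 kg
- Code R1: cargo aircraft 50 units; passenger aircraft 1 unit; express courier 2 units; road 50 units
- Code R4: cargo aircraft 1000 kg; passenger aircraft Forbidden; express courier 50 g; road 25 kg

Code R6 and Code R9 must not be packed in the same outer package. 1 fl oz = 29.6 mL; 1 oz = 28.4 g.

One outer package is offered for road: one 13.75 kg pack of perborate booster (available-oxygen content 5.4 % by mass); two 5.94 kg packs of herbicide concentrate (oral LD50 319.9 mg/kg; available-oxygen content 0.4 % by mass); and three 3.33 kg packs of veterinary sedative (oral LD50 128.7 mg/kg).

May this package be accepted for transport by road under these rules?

Yes

Perborate booster: available-oxygen content 5.4 % by mass ≥ 5 % by mass → Code R6 (Oxidizer).
Oral LD50 319.9 mg/kg meets the Code R4 criterion (Toxic), so the herbicide concentrate is Code R4.
Oral LD50 128.7 mg/kg meets the Code R4 criterion (Toxic), so the veterinary sedative is Code R4.
Code R6 quantity: 13.75 kg.
That is within the Code R6 road limit of 25 kg.
Total Code R4: (two 5.94 kg packs = 11.88 kg) + (three 3.33 kg packs = 9.99 kg) = 21.87 kg.
21.87 kg ≤ 25 kg (road limit, Code R4) — within limit.
The segregation rule (Code R6 with Code R9) does not apply to Code R6 with Code R4.
Every hazard code is within its road limit and no segregation rule is violated.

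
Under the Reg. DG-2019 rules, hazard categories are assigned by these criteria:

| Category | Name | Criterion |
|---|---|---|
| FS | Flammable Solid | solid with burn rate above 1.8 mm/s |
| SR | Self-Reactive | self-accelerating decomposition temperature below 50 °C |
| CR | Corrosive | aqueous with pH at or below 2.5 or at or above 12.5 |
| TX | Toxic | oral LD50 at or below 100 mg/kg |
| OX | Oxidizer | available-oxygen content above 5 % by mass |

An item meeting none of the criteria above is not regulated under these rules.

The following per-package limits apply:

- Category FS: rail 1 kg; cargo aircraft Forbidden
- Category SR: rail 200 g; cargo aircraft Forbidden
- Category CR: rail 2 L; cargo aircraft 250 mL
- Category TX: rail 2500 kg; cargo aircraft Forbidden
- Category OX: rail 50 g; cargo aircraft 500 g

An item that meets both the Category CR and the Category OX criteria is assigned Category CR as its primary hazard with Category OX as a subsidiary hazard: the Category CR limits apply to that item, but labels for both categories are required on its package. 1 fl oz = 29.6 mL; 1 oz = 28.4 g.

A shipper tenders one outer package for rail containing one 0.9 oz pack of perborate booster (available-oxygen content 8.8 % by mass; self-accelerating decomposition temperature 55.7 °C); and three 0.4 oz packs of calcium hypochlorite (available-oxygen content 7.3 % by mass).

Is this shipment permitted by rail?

With available-oxygen content 8.8 % by mass (> 5 % by mass), the perborate booster falls in Category OX.
Calcium hypochlorite: available-oxygen content 7.3 % by mass > 5 % by mass → Category OX (Oxidizer).
Category OX net quantity: (one 0.9 oz pack = 25.56 g) + (three 0.4 oz packs = 34.08 g) = 59.64 g.
That exceeds the Category OX rail limit of 50 g.

No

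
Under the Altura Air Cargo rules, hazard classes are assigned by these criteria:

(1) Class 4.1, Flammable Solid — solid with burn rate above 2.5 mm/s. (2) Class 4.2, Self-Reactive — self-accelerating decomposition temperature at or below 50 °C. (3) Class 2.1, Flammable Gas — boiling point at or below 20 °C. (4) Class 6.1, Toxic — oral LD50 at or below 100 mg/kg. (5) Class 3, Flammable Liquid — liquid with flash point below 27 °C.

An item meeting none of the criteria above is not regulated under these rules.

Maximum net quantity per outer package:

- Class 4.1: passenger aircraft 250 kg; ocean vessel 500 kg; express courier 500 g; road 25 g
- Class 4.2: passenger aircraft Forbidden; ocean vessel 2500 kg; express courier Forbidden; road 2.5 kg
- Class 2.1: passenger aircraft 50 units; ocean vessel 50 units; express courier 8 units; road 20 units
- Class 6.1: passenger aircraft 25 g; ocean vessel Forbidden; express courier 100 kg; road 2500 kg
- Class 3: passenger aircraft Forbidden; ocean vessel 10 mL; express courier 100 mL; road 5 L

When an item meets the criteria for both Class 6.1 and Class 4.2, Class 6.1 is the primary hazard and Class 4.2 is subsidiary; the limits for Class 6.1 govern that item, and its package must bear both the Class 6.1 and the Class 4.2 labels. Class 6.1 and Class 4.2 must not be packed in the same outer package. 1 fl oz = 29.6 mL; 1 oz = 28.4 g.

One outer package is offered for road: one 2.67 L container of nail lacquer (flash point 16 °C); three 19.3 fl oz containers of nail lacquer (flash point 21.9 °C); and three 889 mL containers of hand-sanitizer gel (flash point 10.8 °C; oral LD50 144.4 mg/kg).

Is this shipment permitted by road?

No

Nail lacquer: flash point 16 °C < 27 °C → Class 3 (Flammable Liquid).
Nail lacquer: flash point 21.9 °C < 27 °C → Class 3 (Flammable Liquid).
Hand-sanitizer gel: flash point 10.8 °C < 27 °C → Class 3 (Flammable Liquid).
Total Class 3: 2.67 L + (three 19.3 fl oz containers = 1713.84 mL) + (three 889 mL containers = 2.667 L) = 7050.84 mL.
7050.84 mL > 5 L (road limit, Class 3) — over the limit.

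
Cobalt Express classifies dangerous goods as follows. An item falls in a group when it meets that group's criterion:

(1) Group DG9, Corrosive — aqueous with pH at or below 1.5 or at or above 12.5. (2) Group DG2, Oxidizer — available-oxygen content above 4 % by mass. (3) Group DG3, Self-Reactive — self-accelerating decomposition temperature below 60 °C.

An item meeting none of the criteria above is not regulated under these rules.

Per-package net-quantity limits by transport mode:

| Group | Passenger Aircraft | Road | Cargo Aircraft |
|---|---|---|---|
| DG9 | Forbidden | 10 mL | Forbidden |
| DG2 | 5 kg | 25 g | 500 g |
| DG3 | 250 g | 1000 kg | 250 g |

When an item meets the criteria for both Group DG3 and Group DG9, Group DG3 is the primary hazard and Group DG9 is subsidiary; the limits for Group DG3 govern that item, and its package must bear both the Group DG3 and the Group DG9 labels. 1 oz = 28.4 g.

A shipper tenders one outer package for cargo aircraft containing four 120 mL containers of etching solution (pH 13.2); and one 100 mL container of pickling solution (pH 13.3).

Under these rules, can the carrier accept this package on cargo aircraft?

With pH 13.2 (≥ 12.5), the etching solution falls in Group DG9.
pH 13.3 meets the Group DG9 criterion (Corrosive), so the pickling solution is Group DG9.
Group DG9 net quantity: (four 120 mL containers = 480 mL) + 100 mL = 580 mL.
Group DG9 is Forbidden by cargo aircraft.

No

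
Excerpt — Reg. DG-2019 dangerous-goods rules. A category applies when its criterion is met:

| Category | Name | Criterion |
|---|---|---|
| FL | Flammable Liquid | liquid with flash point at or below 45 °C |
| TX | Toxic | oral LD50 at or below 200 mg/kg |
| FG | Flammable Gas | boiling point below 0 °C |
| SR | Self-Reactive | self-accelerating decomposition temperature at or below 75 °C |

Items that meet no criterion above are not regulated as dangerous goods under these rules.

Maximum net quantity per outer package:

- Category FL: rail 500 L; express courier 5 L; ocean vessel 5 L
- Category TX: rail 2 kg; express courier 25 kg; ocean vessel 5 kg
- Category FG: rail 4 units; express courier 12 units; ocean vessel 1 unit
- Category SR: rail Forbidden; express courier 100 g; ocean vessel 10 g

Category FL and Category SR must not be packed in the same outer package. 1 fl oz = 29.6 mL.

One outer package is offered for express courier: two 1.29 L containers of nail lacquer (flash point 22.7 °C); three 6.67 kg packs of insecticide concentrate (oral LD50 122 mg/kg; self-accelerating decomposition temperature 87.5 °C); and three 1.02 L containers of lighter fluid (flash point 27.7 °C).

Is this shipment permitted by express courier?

No

The nail lacquer has flash point 22.7 °C, which is ≤ 45 °C, so it is Category FL (Flammable Liquid).
Insecticide concentrate: oral LD50 122 mg/kg ≤ 200 mg/kg → Category TX (Toxic).
Flash point 27.7 °C meets the Category FL criterion (Flammable Liquid), so the lighter fluid is Category FL.
Total Category FL: (two 1.29 L containers = 2.58 L) + (three 1.02 L containers = 3.06 L) = 5.64 L.
That exceeds the Category FL express courier limit of 5 L.
Category TX quantity: three 6.67 kg packs = 20.01 kg.
That is within the Category TX express courier limit of 25 kg.
The segregation rule (Category FL with Category SR) does not apply to Category FL with Category TX.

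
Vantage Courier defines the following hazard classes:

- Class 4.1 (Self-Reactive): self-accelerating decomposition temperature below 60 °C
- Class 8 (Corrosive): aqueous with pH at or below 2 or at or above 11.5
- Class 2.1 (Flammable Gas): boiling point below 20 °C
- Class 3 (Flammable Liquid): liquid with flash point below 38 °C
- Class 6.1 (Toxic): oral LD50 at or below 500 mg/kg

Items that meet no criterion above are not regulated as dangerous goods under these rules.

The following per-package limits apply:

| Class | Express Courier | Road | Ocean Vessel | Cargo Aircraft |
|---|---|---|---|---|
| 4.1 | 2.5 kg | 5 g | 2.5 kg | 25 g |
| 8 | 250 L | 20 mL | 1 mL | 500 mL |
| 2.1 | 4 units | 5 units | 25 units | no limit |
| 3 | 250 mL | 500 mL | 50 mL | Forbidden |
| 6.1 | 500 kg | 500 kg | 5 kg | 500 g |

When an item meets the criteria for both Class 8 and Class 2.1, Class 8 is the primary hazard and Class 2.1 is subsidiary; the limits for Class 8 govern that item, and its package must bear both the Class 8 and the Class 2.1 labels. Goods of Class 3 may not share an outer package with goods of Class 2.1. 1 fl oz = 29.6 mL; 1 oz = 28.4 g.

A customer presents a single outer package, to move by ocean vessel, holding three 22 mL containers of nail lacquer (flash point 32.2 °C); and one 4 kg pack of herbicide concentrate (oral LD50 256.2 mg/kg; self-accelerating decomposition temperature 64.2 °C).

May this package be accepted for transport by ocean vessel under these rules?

No

Nail lacquer: flash point 32.2 °C < 38 °C → Class 3 (Flammable Liquid).
Oral LD50 256.2 mg/kg meets the Class 6.1 criterion (Toxic), so the herbicide concentrate is Class 6.1.
Class 3 quantity: three 22 mL containers = 66 mL.
That exceeds the Class 3 ocean vessel limit of 50 mL.
Class 6.1 quantity: 4 kg.
4 kg is within the ocean vessel limit of 5 kg for Class 6.1.
The segregation rule (Class 3 with Class 2.1) does not apply to Class 3 with Class 6.1.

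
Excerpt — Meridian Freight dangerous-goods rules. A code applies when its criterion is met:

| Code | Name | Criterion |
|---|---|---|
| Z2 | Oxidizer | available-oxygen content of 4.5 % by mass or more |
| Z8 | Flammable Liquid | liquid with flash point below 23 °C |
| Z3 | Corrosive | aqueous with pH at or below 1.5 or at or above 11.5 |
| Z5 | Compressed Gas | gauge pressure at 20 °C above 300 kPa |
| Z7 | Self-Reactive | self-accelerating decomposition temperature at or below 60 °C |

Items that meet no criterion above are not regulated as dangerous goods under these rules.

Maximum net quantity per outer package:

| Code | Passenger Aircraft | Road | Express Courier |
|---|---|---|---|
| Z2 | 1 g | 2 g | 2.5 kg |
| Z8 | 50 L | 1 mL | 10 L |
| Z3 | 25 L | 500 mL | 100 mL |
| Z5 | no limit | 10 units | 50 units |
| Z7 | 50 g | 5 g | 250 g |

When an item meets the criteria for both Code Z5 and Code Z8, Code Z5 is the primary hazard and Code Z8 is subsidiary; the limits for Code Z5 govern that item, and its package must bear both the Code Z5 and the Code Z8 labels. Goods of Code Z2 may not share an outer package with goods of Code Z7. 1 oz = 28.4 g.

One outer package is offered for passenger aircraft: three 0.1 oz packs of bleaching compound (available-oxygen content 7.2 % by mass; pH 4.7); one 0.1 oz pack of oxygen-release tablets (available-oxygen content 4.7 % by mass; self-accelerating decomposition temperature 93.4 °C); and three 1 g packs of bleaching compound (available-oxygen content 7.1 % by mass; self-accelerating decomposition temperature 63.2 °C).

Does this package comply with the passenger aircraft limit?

Bleaching compound: available-oxygen content 7.2 % by mass ≥ 4.5 % by mass → Code Z2 (Oxidizer).
Available-oxygen content 4.7 % by mass meets the Code Z2 criterion (Oxidizer), so the oxygen-release tablets are Code Z2.
Bleaching compound: available-oxygen content 7.1 % by mass ≥ 4.5 % by mass → Code Z2 (Oxidizer).
Code Z2 net quantity: (three 0.1 oz packs = 8.52 g) + (one 0.1 oz pack = 2.84 g) + (three 1 g packs = 3 g) = 14.36 g.
14.36 g > 1 g (passenger aircraft limit, Code Z2) — over the limit.

No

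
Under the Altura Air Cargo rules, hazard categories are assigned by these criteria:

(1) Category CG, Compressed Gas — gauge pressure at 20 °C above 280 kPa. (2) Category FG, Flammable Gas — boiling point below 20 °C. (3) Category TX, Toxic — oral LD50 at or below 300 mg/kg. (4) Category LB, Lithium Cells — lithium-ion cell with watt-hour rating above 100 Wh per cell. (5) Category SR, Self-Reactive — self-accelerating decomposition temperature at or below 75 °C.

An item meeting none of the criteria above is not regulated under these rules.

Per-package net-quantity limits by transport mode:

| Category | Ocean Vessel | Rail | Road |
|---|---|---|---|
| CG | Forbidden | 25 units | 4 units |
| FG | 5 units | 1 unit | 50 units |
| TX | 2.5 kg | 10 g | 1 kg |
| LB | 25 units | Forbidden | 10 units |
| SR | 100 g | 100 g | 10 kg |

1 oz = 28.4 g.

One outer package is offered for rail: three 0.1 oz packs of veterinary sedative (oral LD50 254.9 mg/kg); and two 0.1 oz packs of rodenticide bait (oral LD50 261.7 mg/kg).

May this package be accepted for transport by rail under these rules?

No

Veterinary sedative: oral LD50 254.9 mg/kg ≤ 300 mg/kg → Category TX (Toxic).
The rodenticide bait has oral LD50 261.7 mg/kg, which is ≤ 300 mg/kg, so it is Category TX (Toxic).
Total Category TX: (three 0.1 oz packs = 8.52 g) + (two 0.1 oz packs = 5.68 g) = 14.2 g.
14.2 g exceeds the rail limit of 10 g for Category TX.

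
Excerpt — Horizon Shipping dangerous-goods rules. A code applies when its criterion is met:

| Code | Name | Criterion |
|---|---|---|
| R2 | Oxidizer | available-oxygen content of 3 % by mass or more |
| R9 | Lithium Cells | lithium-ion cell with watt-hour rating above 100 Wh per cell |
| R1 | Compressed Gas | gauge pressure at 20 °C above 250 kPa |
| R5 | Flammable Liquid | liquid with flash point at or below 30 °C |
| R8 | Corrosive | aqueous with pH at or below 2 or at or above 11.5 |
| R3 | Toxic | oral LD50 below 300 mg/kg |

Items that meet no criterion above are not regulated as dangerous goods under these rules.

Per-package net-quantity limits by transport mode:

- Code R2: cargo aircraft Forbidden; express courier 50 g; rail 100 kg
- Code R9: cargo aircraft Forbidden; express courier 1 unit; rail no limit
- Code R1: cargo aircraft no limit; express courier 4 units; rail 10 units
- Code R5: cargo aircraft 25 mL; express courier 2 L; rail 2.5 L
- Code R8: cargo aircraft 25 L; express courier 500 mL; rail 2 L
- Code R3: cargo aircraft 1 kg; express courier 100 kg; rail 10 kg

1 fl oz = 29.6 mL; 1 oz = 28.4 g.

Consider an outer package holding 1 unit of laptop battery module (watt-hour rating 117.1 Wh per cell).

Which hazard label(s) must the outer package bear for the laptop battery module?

Code R9

Watt-hour rating 117.1 Wh per cell meets the Code R9 criterion (Lithium Cells), so the laptop battery module is Code R9.
Only the Code R9 label is required.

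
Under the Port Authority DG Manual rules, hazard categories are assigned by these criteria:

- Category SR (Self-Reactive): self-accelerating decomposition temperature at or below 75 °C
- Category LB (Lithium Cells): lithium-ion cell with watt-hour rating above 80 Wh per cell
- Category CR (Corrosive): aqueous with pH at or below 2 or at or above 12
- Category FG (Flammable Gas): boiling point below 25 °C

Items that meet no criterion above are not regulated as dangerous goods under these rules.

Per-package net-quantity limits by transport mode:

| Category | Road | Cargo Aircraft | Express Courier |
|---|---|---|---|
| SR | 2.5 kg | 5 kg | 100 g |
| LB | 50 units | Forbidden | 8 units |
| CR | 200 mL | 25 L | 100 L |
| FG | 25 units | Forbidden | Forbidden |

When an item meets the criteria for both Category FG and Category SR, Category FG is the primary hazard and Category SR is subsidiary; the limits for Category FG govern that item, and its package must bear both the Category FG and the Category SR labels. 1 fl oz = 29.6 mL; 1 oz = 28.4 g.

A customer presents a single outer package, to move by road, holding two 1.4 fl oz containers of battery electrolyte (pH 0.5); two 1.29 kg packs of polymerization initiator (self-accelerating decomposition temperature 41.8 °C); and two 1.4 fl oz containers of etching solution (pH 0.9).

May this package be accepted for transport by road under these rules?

pH 0.5 meets the Category CR criterion (Corrosive), so the battery electrolyte is Category CR.
Self-accelerating decomposition temperature 41.8 °C meets the Category SR criterion (Self-Reactive), so the polymerization initiator is Category SR.
With pH 0.9 (≤ 2), the etching solution falls in Category CR.
Total Category CR: (two 1.4 fl oz containers = 82.88 mL) + (two 1.4 fl oz containers = 82.88 mL) = 165.76 mL.
165.76 mL is within the road limit of 200 mL for Category CR.
Category SR quantity: two 1.29 kg packs = 2.58 kg.
That exceeds the Category SR road limit of 2.5 kg.

No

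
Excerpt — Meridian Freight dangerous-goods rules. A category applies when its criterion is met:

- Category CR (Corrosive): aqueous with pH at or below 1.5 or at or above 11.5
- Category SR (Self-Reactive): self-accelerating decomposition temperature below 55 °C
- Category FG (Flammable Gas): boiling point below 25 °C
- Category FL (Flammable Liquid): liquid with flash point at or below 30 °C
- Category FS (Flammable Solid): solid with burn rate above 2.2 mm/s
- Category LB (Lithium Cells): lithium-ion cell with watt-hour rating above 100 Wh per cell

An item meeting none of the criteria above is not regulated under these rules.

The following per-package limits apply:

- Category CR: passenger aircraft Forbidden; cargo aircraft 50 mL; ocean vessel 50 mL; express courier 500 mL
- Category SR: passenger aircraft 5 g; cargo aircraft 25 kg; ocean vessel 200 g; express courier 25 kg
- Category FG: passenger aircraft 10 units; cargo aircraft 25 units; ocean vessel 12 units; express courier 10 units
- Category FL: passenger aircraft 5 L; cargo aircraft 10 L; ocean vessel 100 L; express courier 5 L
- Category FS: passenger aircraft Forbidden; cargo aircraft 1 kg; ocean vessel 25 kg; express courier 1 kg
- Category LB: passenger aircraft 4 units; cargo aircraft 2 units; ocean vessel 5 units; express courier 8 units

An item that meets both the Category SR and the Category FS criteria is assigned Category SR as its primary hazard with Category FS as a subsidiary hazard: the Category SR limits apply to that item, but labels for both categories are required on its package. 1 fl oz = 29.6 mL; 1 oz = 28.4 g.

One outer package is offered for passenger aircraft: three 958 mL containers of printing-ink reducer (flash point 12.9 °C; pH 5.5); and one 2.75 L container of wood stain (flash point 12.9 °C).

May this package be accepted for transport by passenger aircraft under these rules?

The printing-ink reducer has flash point 12.9 °C, which is ≤ 30 °C, so it is Category FL (Flammable Liquid).
Wood stain: flash point 12.9 °C ≤ 30 °C → Category FL (Flammable Liquid).
Total Category FL: (three 958 mL containers = 2.874 L) + 2.75 L = 5.624 L.
5.624 L > 5 L (passenger aircraft limit, Category FL) — over the limit.

No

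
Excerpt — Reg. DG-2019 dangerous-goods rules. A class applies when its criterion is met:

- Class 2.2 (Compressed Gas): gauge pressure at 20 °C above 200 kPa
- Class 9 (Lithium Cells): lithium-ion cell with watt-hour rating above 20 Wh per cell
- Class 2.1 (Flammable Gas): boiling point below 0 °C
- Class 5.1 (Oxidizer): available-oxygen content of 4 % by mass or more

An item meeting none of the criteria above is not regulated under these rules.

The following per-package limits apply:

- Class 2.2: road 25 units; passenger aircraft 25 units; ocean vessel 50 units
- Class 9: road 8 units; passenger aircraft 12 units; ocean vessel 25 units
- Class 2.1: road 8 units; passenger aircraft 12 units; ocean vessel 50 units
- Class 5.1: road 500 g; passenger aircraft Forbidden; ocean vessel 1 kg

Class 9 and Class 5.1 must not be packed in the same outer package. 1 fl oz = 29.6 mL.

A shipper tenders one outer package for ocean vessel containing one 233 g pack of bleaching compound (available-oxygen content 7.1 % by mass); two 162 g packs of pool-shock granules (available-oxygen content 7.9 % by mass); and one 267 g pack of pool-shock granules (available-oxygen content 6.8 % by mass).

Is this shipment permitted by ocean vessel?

Bleaching compound: available-oxygen content 7.1 % by mass ≥ 4 % by mass → Class 5.1 (Oxidizer).
Available-oxygen content 7.9 % by mass meets the Class 5.1 criterion (Oxidizer), so the pool-shock granules are Class 5.1.
The pool-shock granules have available-oxygen content 6.8 % by mass, which is ≥ 4 % by mass, so they are Class 5.1 (Oxidizer).
Class 5.1 net quantity: 233 g + (two 162 g packs = 324 g) + 267 g = 824 g.
That is within the Class 5.1 ocean vessel limit of 1 kg.

Yes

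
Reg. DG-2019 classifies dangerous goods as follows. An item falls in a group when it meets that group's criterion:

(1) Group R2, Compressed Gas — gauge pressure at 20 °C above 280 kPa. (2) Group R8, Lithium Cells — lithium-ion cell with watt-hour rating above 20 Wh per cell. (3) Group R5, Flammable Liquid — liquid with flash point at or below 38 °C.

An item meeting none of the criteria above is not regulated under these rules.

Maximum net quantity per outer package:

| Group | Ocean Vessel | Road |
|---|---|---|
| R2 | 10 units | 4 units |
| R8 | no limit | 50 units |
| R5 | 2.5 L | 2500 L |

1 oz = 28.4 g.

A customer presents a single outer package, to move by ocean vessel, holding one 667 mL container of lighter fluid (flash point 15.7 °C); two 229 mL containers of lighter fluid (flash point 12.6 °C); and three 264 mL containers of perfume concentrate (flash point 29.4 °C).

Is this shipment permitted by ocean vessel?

Flash point 15.7 °C meets the Group R5 criterion (Flammable Liquid), so the lighter fluid is Group R5.
With flash point 12.6 °C (≤ 38 °C), the lighter fluid falls in Group R5.
Perfume concentrate: flash point 29.4 °C ≤ 38 °C → Group R5 (Flammable Liquid).
Total Group R5: 667 mL + (two 229 mL containers = 458 mL) + (three 264 mL containers = 792 mL) = 1.917 L.
That is within the Group R5 ocean vessel limit of 2.5 L.

Yes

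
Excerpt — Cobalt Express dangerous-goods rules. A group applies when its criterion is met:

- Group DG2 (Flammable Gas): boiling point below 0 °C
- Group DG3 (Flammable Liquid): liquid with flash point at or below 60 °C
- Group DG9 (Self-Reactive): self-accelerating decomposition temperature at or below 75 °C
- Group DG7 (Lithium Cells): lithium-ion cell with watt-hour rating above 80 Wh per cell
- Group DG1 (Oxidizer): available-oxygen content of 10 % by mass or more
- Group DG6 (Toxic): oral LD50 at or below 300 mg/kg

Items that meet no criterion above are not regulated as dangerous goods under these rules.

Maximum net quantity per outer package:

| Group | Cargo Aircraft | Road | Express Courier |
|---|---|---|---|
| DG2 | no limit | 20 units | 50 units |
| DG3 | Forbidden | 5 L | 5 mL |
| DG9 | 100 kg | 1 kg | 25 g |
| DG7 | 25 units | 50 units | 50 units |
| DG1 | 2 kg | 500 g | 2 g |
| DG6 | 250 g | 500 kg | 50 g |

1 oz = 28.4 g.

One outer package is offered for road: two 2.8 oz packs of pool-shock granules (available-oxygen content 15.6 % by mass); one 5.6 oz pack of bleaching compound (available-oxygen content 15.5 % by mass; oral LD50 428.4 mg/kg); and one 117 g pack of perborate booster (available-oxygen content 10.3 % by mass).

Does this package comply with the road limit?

Yes

The pool-shock granules have available-oxygen content 15.6 % by mass, which is ≥ 10 % by mass, so they are Group DG1 (Oxidizer).
Bleaching compound: available-oxygen content 15.5 % by mass ≥ 10 % by mass → Group DG1 (Oxidizer).
Perborate booster: available-oxygen content 10.3 % by mass ≥ 10 % by mass → Group DG1 (Oxidizer).
Group DG1 net quantity: (two 2.8 oz packs = 159.04 g) + (one 5.6 oz pack = 159.04 g) + 117 g = 435.08 g.
435.08 g is within the road limit of 500 g for Group DG1.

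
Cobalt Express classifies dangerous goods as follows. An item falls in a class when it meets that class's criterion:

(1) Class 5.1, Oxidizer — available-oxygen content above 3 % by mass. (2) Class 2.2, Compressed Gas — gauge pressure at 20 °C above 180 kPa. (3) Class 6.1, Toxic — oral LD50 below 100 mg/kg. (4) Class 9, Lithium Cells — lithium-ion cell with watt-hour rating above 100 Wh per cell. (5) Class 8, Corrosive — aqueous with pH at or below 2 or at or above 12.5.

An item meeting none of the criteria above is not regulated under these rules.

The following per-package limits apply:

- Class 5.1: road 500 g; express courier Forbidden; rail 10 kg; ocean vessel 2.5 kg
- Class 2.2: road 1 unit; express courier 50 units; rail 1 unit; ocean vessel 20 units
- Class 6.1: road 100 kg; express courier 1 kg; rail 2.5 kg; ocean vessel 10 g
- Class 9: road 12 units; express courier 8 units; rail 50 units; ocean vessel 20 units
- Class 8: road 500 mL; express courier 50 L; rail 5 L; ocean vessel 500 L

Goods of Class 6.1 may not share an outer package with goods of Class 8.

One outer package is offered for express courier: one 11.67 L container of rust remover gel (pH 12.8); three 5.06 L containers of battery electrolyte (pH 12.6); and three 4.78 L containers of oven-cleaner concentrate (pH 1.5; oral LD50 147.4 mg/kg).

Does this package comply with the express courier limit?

Yes

With pH 12.8 (≥ 12.5), the rust remover gel falls in Class 8.
The battery electrolyte has pH 12.6, which is ≥ 12.5, so it is Class 8 (Corrosive).
The oven-cleaner concentrate has pH 1.5, which is ≤ 2, so it is Class 8 (Corrosive).
Class 8 net quantity: 11.67 L + (three 5.06 L containers = 15.18 L) + (three 4.78 L containers = 14.34 L) = 41.19 L.
That is within the Class 8 express courier limit of 50 L.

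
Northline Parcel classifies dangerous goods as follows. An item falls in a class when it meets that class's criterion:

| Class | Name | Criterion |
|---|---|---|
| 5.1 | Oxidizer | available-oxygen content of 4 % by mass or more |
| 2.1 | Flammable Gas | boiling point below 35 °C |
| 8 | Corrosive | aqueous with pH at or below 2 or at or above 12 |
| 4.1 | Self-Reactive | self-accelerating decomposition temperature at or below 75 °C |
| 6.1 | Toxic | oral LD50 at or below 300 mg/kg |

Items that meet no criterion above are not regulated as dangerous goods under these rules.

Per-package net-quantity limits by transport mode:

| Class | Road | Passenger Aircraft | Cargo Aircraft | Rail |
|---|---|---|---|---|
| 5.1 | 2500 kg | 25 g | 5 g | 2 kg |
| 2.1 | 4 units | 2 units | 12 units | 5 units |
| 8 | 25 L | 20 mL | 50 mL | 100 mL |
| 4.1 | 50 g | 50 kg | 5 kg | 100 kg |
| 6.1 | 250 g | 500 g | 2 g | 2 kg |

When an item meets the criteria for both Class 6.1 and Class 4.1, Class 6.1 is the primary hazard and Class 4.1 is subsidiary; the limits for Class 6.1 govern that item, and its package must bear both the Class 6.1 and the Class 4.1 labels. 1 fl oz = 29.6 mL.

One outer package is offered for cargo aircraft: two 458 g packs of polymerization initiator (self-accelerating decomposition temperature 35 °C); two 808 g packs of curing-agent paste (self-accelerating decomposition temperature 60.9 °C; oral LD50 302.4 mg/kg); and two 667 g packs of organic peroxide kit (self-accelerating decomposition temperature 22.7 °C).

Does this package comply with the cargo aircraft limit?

Yes

With self-accelerating decomposition temperature 35 °C (≤ 75 °C), the polymerization initiator falls in Class 4.1.
With self-accelerating decomposition temperature 60.9 °C (≤ 75 °C), the curing-agent paste falls in Class 4.1.
Organic peroxide kit: self-accelerating decomposition temperature 22.7 °C ≤ 75 °C → Class 4.1 (Self-Reactive).
Class 4.1 net quantity: (two 458 g packs = 916 g) + (two 808 g packs = 1.616 kg) + (two 667 g packs = 1.334 kg) = 3.866 kg.
That is within the Class 4.1 cargo aircraft limit of 5 kg.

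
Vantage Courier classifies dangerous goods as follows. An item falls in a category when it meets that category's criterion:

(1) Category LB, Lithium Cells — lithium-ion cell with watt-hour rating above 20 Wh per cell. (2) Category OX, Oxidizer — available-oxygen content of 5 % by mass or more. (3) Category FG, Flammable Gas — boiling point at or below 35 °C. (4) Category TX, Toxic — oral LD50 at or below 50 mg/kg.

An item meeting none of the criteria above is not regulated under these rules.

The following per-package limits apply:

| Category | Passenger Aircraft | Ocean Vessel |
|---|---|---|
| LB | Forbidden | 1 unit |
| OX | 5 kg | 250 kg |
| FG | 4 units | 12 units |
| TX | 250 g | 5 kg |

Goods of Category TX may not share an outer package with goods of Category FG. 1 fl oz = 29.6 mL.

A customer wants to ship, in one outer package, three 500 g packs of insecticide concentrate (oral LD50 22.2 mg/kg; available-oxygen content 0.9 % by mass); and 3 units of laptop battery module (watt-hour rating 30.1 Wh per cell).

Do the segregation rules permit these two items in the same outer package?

Insecticide concentrate: oral LD50 22.2 mg/kg ≤ 50 mg/kg → Category TX (Toxic).
Watt-hour rating 30.1 Wh per cell meets the Category LB criterion (Lithium Cells), so the laptop battery module is Category LB.
No segregation rule bars Category TX with Category LB.

Yes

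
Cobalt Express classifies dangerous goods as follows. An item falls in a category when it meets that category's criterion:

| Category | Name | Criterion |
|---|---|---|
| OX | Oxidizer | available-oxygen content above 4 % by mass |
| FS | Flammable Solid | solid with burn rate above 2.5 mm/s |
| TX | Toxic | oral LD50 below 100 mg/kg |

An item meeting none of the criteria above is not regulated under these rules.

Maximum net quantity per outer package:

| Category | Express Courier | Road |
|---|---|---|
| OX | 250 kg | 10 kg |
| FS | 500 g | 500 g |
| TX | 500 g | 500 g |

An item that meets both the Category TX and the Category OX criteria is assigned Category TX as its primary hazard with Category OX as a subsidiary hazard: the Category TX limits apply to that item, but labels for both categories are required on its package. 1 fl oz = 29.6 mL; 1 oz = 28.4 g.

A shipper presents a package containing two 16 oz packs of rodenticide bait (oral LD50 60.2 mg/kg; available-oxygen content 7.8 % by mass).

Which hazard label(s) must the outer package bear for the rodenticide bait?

Category OX and TX

With oral LD50 60.2 mg/kg (< 100 mg/kg), the rodenticide bait falls in Category TX.
The rodenticide bait has available-oxygen content 7.8 % by mass, which is > 4 % by mass, so it is Category OX (Oxidizer).
By the precedence rule Category TX is primary and Category OX is subsidiary, and that rule requires both labels on the package.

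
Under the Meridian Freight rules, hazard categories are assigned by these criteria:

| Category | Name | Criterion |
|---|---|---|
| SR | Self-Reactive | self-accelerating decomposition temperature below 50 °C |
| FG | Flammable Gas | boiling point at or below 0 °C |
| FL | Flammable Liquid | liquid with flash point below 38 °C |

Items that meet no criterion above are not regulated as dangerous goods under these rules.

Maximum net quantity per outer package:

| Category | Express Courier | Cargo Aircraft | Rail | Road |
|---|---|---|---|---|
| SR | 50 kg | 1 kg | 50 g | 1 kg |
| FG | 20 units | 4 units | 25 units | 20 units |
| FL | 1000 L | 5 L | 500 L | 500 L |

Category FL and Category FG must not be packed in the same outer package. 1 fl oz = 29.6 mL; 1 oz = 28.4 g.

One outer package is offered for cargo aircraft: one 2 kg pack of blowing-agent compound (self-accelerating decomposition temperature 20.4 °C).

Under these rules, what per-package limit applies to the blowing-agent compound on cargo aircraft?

1 kg

With self-accelerating decomposition temperature 20.4 °C (< 50 °C), the blowing-agent compound falls in Category SR.
The cargo aircraft limit for Category SR is 1 kg.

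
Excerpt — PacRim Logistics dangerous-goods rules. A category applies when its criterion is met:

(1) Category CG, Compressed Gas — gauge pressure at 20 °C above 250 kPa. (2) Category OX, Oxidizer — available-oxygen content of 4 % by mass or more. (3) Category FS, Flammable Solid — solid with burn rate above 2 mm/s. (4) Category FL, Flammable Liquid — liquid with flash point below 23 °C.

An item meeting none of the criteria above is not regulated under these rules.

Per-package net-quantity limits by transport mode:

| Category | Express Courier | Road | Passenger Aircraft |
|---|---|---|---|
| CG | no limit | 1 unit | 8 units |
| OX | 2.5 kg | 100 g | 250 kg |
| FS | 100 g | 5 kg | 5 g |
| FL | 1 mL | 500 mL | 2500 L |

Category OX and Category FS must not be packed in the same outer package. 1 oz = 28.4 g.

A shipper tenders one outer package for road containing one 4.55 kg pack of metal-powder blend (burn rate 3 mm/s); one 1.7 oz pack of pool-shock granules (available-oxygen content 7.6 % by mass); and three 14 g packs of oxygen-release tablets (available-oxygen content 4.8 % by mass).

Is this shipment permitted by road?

No

Burn rate 3 mm/s meets the Category FS criterion (Flammable Solid), so the metal-powder blend is Category FS.
With available-oxygen content 7.6 % by mass (≥ 4 % by mass), the pool-shock granules fall in Category OX.
The oxygen-release tablets have available-oxygen content 4.8 % by mass, which is ≥ 4 % by mass, so they are Category OX (Oxidizer).
Total Category OX: (one 1.7 oz pack = 48.28 g) + (three 14 g packs = 42 g) = 90.28 g.
90.28 g ≤ 100 g (road limit, Category OX) — within limit.
Category FS quantity: 4.55 kg.
4.55 kg is within the road limit of 5 kg for Category FS.
Category OX and Category FS may not share an outer package.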